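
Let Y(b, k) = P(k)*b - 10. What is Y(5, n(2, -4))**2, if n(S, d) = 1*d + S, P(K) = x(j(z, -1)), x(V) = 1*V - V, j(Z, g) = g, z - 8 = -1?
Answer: 100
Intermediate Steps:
z = 7 (z = 8 - 1 = 7)
x(V) = 0 (x(V) = V - V = 0)
P(K) = 0
n(S, d) = S + d (n(S, d) = d + S = S + d)
Y(b, k) = -10 (Y(b, k) = 0*b - 10 = 0 - 10 = -10)
Y(5, n(2, -4))**2 = (-10)**2 = 100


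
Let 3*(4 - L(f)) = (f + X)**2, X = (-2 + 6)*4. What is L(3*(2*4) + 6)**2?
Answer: 4426816/9 ≈ 4.9187e+5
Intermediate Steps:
X = 16 (X = 4*4 = 16)
L(f) = 4 - (16 + f)**2/3 (L(f) = 4 - (f + 16)**2/3 = 4 - (16 + f)**2/3)
L(3*(2*4) + 6)**2 = (4 - (16 + (3*(2*4) + 6))**2/3)**2 = (4 - (16 + (3*8 + 6))**2/3)**2 = (4 - (16 + (24 + 6))**2/3)**2 = (4 - (16 + 30)**2/3)**2 = (4 - 1/3*46**2)**2 = (4 - 1/3*2116)**2 = (4 - 2116/3)**2 = (-2104/3)**2 = 4426816/9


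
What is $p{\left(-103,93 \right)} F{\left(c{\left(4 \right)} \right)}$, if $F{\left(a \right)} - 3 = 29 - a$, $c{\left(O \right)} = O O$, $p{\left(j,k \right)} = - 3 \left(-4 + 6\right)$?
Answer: $-96$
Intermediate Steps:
$p{\left(j,k \right)} = -6$ ($p{\left(j,k \right)} = \left(-3\right) 2 = -6$)
$c{\left(O \right)} = O^{2}$
$F{\left(a \right)} = 32 - a$ ($F{\left(a \right)} = 3 - \left(-29 + a\right) = 32 - a$)
$p{\left(-103,93 \right)} F{\left(c{\left(4 \right)} \right)} = - 6 \left(32 - 4^{2}\right) = - 6 \left(32 - 16\right) = \left(-6\right) 16 = -96$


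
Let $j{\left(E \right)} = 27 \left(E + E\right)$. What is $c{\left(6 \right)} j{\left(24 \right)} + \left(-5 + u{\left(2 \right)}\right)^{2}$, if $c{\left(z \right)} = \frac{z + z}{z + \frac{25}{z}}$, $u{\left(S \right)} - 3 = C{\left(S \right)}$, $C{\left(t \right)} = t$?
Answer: $\frac{93312}{61} \approx 1529.7$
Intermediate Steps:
$u{\left(S \right)} = 3 + S$
$j{\left(E \right)} = 54 E$ ($j{\left(E \right)} = 27 \cdot 2 E = 54 E$)
$c{\left(z \right)} = \frac{2 z}{z + \frac{25}{z}}$
$c{\left(6 \right)} j{\left(24 \right)} + \left(-5 + u{\left(2 \right)}\right)^{2} = \frac{2 \cdot 6^{2}}{25 + 6^{2}} \cdot 54 \cdot 24 + \left(-5 + \left(3 + 2\right)\right)^{2} = 2 \cdot 36 \frac{1}{25 + 36} \cdot 1296 + \left(-5 + 5\right)^{2} = 2 \cdot 36 \cdot \frac{1}{61} \cdot 1296 + 0^{2} = 2 \cdot 36 \cdot \frac{1}{61} \cdot 1296 + 0 = \frac{72}{61} \cdot 1296 + 0 = \frac{93312}{61} + 0 = \frac{93312}{61}$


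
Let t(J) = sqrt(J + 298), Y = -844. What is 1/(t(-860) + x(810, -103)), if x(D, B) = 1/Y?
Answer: -844/400332833 - 712336*I*sqrt(562)/400332833 ≈ -2.1082e-6 - 0.042182*I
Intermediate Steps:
x(D, B) = -1/844 (x(D, B) = 1/(-844) = -1/844)
t(J) = sqrt(298 + J)
1/(t(-860) + x(810, -103)) = 1/(sqrt(298 - 860) - 1/844) = 1/(sqrt(-562) - 1/844) = 1/(I*sqrt(562) - 1/844) = 1/(-1/844 + I*sqrt(562))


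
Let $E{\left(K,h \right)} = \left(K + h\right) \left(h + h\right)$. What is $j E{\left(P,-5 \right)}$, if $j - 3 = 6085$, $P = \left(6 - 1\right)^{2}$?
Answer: $-1217600$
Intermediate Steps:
$P = 25$ ($P = 5^{2} = 25$)
$E{\left(K,h \right)} = 2 h \left(K + h\right)$ ($E{\left(K,h \right)} = \left(K + h\right) 2 h = 2 h \left(K + h\right)$)
$j = 6088$ ($j = 3 + 6085 = 6088$)
$j E{\left(P,-5 \right)} = 6088 \cdot 2 \left(-5\right) \left(25 - 5\right) = 6088 \cdot 2 \left(-5\right) 20 = 6088 \left(-200\right) = -1217600$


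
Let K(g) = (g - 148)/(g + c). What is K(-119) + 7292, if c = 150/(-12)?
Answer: 1918330/263 ≈ 7294.0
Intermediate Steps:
c = -25/2 (c = 150*(-1/12) = -25/2 ≈ -12.500)
K(g) = (-148 + g)/(-25/2 + g) (K(g) = (g - 148)/(g - 25/2) = (-148 + g)/(-25/2 + g))
K(-119) + 7292 = 2*(-148 - 119)/(-25 + 2*(-119)) + 7292 = 2*(-267)/(-25 - 238) + 7292 = 2*(-267)/(-263) + 7292 = 2*(-1/263)*(-267) + 7292 = 534/263 + 7292 = 1918330/263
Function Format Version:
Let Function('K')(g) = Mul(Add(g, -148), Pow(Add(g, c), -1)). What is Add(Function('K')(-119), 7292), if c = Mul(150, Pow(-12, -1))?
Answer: Rational(1918330, 263) ≈ 7294.0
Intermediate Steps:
c = Rational(-25, 2) (c = Mul(150, Rational(-1, 12)) = Rational(-25, 2) ≈ -12.500)
Function('K')(g) = Mul(Pow(Add(Rational(-25, 2), g), -1), Add(-148, g)) (Function('K')(g) = Mul(Add(g, -148), Pow(Add(g, Rational(-25, 2)), -1)) = Mul(Add(-148, g), Pow(Add(Rational(-25, 2), g), -1)) = Mul(Pow(Add(Rational(-25, 2), g), -1), Add(-148, g)))
Add(Function('K')(-119), 7292) = Add(Mul(2, Pow(Add(-25, Mul(2, -119)), -1), Add(-148, -119)), 7292) = Add(Mul(2, Pow(Add(-25, -238), -1), -267), 7292) = Add(Mul(2, Pow(-263, -1), -267), 7292) = Add(Mul(2, Rational(-1, 263), -267), 7292) = Add(Rational(534, 263), 7292) = Rational(1918330, 263)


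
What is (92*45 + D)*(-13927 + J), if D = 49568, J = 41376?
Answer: 1474230892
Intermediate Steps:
(92*45 + D)*(-13927 + J) = (92*45 + 49568)*(-13927 + 41376) = (4140 + 49568)*27449 = 53708*27449 = 1474230892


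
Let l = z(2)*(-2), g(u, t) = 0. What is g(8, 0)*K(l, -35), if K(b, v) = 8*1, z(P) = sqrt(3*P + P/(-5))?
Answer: 0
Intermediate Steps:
z(P) = sqrt(70)*sqrt(P)/5 (z(P) = sqrt(3*P + P*(-1/5)) = sqrt(3*P - P/5) = sqrt(14*P/5) = sqrt(70)*sqrt(P)/5)
l = -4*sqrt(35)/5 (l = (sqrt(70)*sqrt(2)/5)*(-2) = (2*sqrt(35)/5)*(-2) = -4*sqrt(35)/5 ≈ -4.7329)
K(b, v) = 8
g(8, 0)*K(l, -35) = 0*8 = 0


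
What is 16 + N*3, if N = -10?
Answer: -14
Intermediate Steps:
16 + N*3 = 16 - 10*3 = 16 - 30 = -14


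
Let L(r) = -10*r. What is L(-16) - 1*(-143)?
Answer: 303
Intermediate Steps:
L(-16) - 1*(-143) = -10*(-16) - 1*(-143) = 160 + 143 = 303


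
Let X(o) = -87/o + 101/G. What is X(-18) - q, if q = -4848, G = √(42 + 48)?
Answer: 29117/6 + 101*√10/30 ≈ 4863.5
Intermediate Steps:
G = 3*√10 (G = √90 = 3*√10 ≈ 9.4868)
X(o) = -87/o + 101*√10/30 (X(o) = -87/o + 101/((3*√10)) = -87/o + 101*(√10/30) = -87/o + 101*√10/30)
X(-18) - q = (-87/(-18) + 101*√10/30) - 1*(-4848) = (-87*(-1/18) + 101*√10/30) + 4848 = (29/6 + 101*√10/30) + 4848 = 29117/6 + 101*√10/30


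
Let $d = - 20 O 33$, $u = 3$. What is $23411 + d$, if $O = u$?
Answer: $21431$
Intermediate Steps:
$O = 3$
$d = -1980$ ($d = \left(-20\right) 3 \cdot 33 = \left(-60\right) 33 = -1980$)
$23411 + d = 23411 - 1980 = 21431$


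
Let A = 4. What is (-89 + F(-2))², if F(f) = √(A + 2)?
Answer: (89 - √6)² ≈ 7491.0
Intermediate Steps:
F(f) = √6 (F(f) = √(4 + 2) = √6)
(-89 + F(-2))² = (-89 + √6)²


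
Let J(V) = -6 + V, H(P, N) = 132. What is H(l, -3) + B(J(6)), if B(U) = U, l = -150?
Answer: 132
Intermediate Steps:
H(l, -3) + B(J(6)) = 132 + (-6 + 6) = 132 + 0 = 132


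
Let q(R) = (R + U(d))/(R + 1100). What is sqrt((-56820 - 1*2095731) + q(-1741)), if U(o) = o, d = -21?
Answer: I*sqrt(884441177989)/641 ≈ 1467.2*I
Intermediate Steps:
q(R) = (-21 + R)/(1100 + R) (q(R) = (R - 21)/(R + 1100) = (-21 + R)/(1100 + R))
sqrt((-56820 - 1*2095731) + q(-1741)) = sqrt((-56820 - 1*2095731) + (-21 - 1741)/(1100 - 1741)) = sqrt((-56820 - 2095731) - 1762/(-641)) = sqrt(-2152551 - 1/641*(-1762)) = sqrt(-2152551 + 1762/641) = sqrt(-1379783429/641) = I*sqrt(884441177989)/641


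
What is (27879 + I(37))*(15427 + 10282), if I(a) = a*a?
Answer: 751936832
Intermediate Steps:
I(a) = a²
(27879 + I(37))*(15427 + 10282) = (27879 + 37²)*(15427 + 10282) = (27879 + 1369)*25709 = 29248*25709 = 751936832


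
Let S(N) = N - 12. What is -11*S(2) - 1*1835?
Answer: -1725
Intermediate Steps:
S(N) = -12 + N
-11*S(2) - 1*1835 = -11*(-12 + 2) - 1*1835 = -11*(-10) - 1835 = 110 - 1835 = -1725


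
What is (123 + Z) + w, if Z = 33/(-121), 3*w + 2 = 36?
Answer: 4424/33 ≈ 134.06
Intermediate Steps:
w = 34/3 (w = -⅔ + (⅓)*36 = -⅔ + 12 = 34/3 ≈ 11.333)
Z = -3/11 (Z = 33*(-1/121) = -3/11 ≈ -0.27273)
(123 + Z) + w = (123 - 3/11) + 34/3 = 1350/11 + 34/3 = 4424/33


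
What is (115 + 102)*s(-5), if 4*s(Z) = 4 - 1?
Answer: 651/4 ≈ 162.75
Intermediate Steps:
s(Z) = 3/4 (s(Z) = (4 - 1)/4 = (1/4)*3 = 3/4)
(115 + 102)*s(-5) = (115 + 102)*(3/4) = 217*(3/4) = 651/4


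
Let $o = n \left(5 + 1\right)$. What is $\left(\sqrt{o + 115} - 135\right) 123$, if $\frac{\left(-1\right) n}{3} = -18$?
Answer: $-16605 + 123 \sqrt{439} \approx -14028.0$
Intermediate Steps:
$n = 54$ ($n = \left(-3\right) \left(-18\right) = 54$)
$o = 324$ ($o = 54 \left(5 + 1\right) = 54 \cdot 6 = 324$)
$\left(\sqrt{o + 115} - 135\right) 123 = \left(\sqrt{324 + 115} - 135\right) 123 = \left(\sqrt{439} - 135\right) 123 = \left(-135 + \sqrt{439}\right) 123 = -16605 + 123 \sqrt{439}$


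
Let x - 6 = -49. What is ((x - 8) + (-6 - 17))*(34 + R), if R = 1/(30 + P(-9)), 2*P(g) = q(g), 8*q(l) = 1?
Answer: -32740/13 ≈ -2518.5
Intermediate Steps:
x = -43 (x = 6 - 49 = -43)
q(l) = ⅛ (q(l) = (⅛)*1 = ⅛)
P(g) = 1/16 (P(g) = (½)*(⅛) = 1/16)
R = 16/481 (R = 1/(30 + 1/16) = 1/(481/16) = 16/481 ≈ 0.033264)
((x - 8) + (-6 - 17))*(34 + R) = ((-43 - 8) + (-6 - 17))*(34 + 16/481) = (-51 - 23)*(16370/481) = -74*16370/481 = -32740/13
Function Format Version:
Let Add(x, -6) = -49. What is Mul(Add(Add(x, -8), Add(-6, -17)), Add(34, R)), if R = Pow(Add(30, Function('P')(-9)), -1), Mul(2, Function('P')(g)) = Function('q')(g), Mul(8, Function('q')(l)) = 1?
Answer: Rational(-32740, 13) ≈ -2518.5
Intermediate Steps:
x = -43 (x = Add(6, -49) = -43)
Function('q')(l) = Rational(1, 8) (Function('q')(l) = Mul(Rational(1, 8), 1) = Rational(1, 8))
Function('P')(g) = Rational(1, 16) (Function('P')(g) = Mul(Rational(1, 2), Rational(1, 8)) = Rational(1, 16))
R = Rational(16, 481) (R = Pow(Add(30, Rational(1, 16)), -1) = Pow(Rational(481, 16), -1) = Rational(16, 481) ≈ 0.033264)
Mul(Add(Add(x, -8), Add(-6, -17)), Add(34, R)) = Mul(Add(Add(-43, -8), Add(-6, -17)), Add(34, Rational(16, 481))) = Mul(Add(-51, -23), Rational(16370, 481)) = Mul(-74, Rational(16370, 481)) = Rational(-32740, 13)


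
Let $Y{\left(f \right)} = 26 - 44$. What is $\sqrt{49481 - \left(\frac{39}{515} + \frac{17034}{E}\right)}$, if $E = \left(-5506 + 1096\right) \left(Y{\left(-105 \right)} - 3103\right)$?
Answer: $\frac{\sqrt{2254957540161644091}}{6750723} \approx 222.44$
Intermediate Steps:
$Y{\left(f \right)} = -18$ ($Y{\left(f \right)} = 26 - 44 = -18$)
$E = 13763610$ ($E = \left(-5506 + 1096\right) \left(-18 - 3103\right) = \left(-4410\right) \left(-3121\right) = 13763610$)
$\sqrt{49481 - \left(\frac{39}{515} + \frac{17034}{E}\right)} = \sqrt{49481 - \left(\frac{39}{515} + \frac{2839}{2293935}\right)} = \sqrt{49481 - \frac{3637022}{47255061}} = \sqrt{\frac{2338224036319}{47255061}} = \frac{\sqrt{2254957540161644091}}{6750723}$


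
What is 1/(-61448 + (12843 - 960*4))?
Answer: -1/52445 ≈ -1.9068e-5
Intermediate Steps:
1/(-61448 + (12843 - 960*4)) = 1/(-61448 + (12843 - 3840)) = 1/(-61448 + 9003) = 1/(-52445) = -1/52445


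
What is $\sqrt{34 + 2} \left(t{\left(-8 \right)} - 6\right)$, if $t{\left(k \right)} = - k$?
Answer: $12$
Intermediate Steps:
$\sqrt{34 + 2} \left(t{\left(-8 \right)} - 6\right) = \sqrt{34 + 2} \left(\left(-1\right) \left(-8\right) - 6\right) = \sqrt{36} \left(8 - 6\right) = 6 \cdot 2 = 12$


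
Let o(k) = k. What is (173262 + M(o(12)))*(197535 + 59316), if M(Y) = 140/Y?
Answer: 44505514557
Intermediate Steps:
(173262 + M(o(12)))*(197535 + 59316) = (173262 + 140/12)*(197535 + 59316) = (173262 + 140*(1/12))*256851 = (173262 + 35/3)*256851 = (519821/3)*256851 = 44505514557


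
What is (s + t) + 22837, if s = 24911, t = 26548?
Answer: 74296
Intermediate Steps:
(s + t) + 22837 = (24911 + 26548) + 22837 = 51459 + 22837 = 74296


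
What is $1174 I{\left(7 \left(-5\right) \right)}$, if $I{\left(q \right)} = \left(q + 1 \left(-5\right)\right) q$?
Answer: $1643600$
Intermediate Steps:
$I{\left(q \right)} = q \left(-5 + q\right)$ ($I{\left(q \right)} = \left(q - 5\right) q = \left(-5 + q\right) q = q \left(-5 + q\right)$)
$1174 I{\left(7 \left(-5\right) \right)} = 1174 \cdot 7 \left(-5\right) \left(-5 + 7 \left(-5\right)\right) = 1174 \left(- 35 \left(-5 - 35\right)\right) = 1174 \left(\left(-35\right) \left(-40\right)\right) = 1174 \cdot 1400 = 1643600$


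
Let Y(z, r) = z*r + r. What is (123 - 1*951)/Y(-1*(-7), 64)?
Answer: -207/128 ≈ -1.6172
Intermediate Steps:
Y(z, r) = r + r*z (Y(z, r) = r*z + r = r + r*z)
(123 - 1*951)/Y(-1*(-7), 64) = (123 - 1*951)/((64*(1 - 1*(-7)))) = (123 - 951)/((64*(1 + 7))) = -828/(64*8) = -828/512 = -828*1/512 = -207/128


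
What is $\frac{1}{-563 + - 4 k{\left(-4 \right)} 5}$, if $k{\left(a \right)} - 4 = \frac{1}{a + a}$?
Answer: $- \frac{2}{1281} \approx -0.0015613$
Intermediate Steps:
$k{\left(a \right)} = 4 + \frac{1}{2 a}$ ($k{\left(a \right)} = 4 + \frac{1}{a + a} = 4 + \frac{1}{2 a}$)
$\frac{1}{-563 + - 4 k{\left(-4 \right)} 5} = \frac{1}{-563 + - 4 \left(4 + \frac{1}{2 \left(-4\right)}\right) 5} = \frac{1}{-563 + - 4 \left(4 + \frac{1}{2} \left(- \frac{1}{4}\right)\right) 5} = \frac{1}{-563 + - 4 \left(4 - \frac{1}{8}\right) 5} = \frac{1}{-563 + \left(-4\right) \frac{31}{8} \cdot 5} = \frac{1}{-563 - \frac{155}{2}} = \frac{1}{- \frac{1281}{2}} = - \frac{2}{1281}$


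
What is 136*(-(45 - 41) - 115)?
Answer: -16184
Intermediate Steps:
136*(-(45 - 41) - 115) = 136*(-1*4 - 115) = 136*(-4 - 115) = 136*(-119) = -16184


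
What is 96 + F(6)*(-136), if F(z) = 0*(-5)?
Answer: 96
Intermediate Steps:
F(z) = 0
96 + F(6)*(-136) = 96 + 0*(-136) = 96 + 0 = 96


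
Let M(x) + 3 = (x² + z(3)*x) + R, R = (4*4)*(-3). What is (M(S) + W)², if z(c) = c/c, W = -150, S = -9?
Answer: 16641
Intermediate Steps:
R = -48 (R = 16*(-3) = -48)
z(c) = 1
M(x) = -51 + x + x² (M(x) = -3 + ((x² + 1*x) - 48) = -3 + ((x² + x) - 48) = -3 + ((x + x²) - 48) = -3 + (-48 + x + x²) = -51 + x + x²)
(M(S) + W)² = ((-51 - 9 + (-9)²) - 150)² = ((-51 - 9 + 81) - 150)² = (21 - 150)² = (-129)² = 16641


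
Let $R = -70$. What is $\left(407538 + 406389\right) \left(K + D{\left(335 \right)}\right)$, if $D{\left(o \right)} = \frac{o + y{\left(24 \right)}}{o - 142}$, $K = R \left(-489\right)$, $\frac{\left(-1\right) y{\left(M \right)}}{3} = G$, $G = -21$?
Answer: $\frac{5377443136476}{193} \approx 2.7862 \cdot 10^{10}$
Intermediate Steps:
$y{\left(M \right)} = 63$ ($y{\left(M \right)} = \left(-3\right) \left(-21\right) = 63$)
$K = 34230$ ($K = \left(-70\right) \left(-489\right) = 34230$)
$D{\left(o \right)} = \frac{63 + o}{-142 + o}$ ($D{\left(o \right)} = \frac{o + 63}{o - 142} = \frac{63 + o}{-142 + o}$)
$\left(407538 + 406389\right) \left(K + D{\left(335 \right)}\right) = \left(407538 + 406389\right) \left(34230 + \frac{63 + 335}{-142 + 335}\right) = 813927 \left(34230 + \frac{1}{193} \cdot 398\right) = 813927 \left(34230 + \frac{398}{193}\right) = 813927 \cdot \frac{6606788}{193} = \frac{5377443136476}{193}$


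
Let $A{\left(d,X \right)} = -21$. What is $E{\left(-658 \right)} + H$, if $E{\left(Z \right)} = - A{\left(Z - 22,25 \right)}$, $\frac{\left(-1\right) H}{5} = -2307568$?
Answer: $11537861$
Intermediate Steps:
$H = 11537840$ ($H = \left(-5\right) \left(-2307568\right) = 11537840$)
$E{\left(Z \right)} = 21$ ($E{\left(Z \right)} = \left(-1\right) \left(-21\right) = 21$)
$E{\left(-658 \right)} + H = 21 + 11537840 = 11537861$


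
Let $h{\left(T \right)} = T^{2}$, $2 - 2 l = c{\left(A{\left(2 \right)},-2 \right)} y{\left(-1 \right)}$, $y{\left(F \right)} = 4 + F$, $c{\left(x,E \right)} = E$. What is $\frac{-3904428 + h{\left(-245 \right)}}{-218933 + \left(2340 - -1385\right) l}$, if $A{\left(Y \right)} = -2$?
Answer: $\frac{3844403}{204033} \approx 18.842$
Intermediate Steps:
$l = 4$ ($l = 1 - \frac{\left(-2\right) \left(4 - 1\right)}{2} = 1 - \frac{\left(-2\right) 3}{2} = 1 - -3 = 1 + 3 = 4$)
$\frac{-3904428 + h{\left(-245 \right)}}{-218933 + \left(2340 - -1385\right) l} = \frac{-3904428 + \left(-245\right)^{2}}{-218933 + \left(2340 - -1385\right) 4} = \frac{-3904428 + 60025}{-218933 + \left(2340 + 1385\right) 4} = - \frac{3844403}{-218933 + 3725 \cdot 4} = - \frac{3844403}{-218933 + 14900} = - \frac{3844403}{-204033} = \left(-3844403\right) \left(- \frac{1}{204033}\right) = \frac{3844403}{204033}$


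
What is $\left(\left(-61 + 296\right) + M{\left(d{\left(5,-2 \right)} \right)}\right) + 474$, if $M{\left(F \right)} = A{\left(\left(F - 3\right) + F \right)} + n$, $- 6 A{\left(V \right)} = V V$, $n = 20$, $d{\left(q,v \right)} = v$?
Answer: $\frac{4325}{6} \approx 720.83$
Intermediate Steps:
$A{\left(V \right)} = - \frac{V^{2}}{6}$ ($A{\left(V \right)} = - \frac{V V}{6} = - \frac{V^{2}}{6}$)
$M{\left(F \right)} = 20 - \frac{\left(-3 + 2 F\right)^{2}}{6}$ ($M{\left(F \right)} = - \frac{\left(\left(F - 3\right) + F\right)^{2}}{6} + 20 = - \frac{\left(\left(-3 + F\right) + F\right)^{2}}{6} + 20 = - \frac{\left(-3 + 2 F\right)^{2}}{6} + 20 = 20 - \frac{\left(-3 + 2 F\right)^{2}}{6}$)
$\left(\left(-61 + 296\right) + M{\left(d{\left(5,-2 \right)} \right)}\right) + 474 = \left(\left(-61 + 296\right) + \left(20 - \frac{\left(-3 + 2 \left(-2\right)\right)^{2}}{6}\right)\right) + 474 = \left(235 + \left(20 - \frac{\left(-3 - 4\right)^{2}}{6}\right)\right) + 474 = \left(235 + \left(20 - \frac{\left(-7\right)^{2}}{6}\right)\right) + 474 = \left(235 + \left(20 - \frac{49}{6}\right)\right) + 474 = \left(235 + \frac{71}{6}\right) + 474 = \frac{1481}{6} + 474 = \frac{4325}{6}$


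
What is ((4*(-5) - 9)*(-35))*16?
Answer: 16240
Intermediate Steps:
((4*(-5) - 9)*(-35))*16 = ((-20 - 9)*(-35))*16 = -29*(-35)*16 = 1015*16 = 16240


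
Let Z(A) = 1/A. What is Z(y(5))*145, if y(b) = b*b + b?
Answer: 29/6 ≈ 4.8333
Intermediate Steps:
y(b) = b + b**2 (y(b) = b**2 + b = b + b**2)
Z(y(5))*145 = 145/(5*(1 + 5)) = 145/(5*6) = 145/30 = (1/30)*145 = 29/6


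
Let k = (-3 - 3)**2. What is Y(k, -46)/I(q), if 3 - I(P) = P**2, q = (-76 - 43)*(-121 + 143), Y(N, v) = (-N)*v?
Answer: -1656/6853921 ≈ -0.00024161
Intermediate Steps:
k = 36 (k = (-6)**2 = 36)
Y(N, v) = -N*v
q = -2618 (q = -119*22 = -2618)
I(P) = 3 - P**2
Y(k, -46)/I(q) = (-1*36*(-46))/(3 - 1*(-2618)**2) = 1656/(3 - 1*6853924) = 1656/(3 - 6853924) = 1656/(-6853921) = 1656*(-1/6853921) = -1656/6853921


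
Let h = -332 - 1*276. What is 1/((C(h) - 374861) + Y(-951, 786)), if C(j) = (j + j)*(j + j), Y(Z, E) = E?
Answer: 1/1104581 ≈ 9.0532e-7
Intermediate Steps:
h = -608 (h = -332 - 276 = -608)
C(j) = 4*j**2 (C(j) = (2*j)*(2*j) = 4*j**2)
1/((C(h) - 374861) + Y(-951, 786)) = 1/((4*(-608)**2 - 374861) + 786) = 1/((4*369664 - 374861) + 786) = 1/((1478656 - 374861) + 786) = 1/(1103795 + 786) = 1/1104581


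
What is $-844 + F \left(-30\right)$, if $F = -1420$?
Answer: $41756$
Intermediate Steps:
$-844 + F \left(-30\right) = -844 - -42600 = -844 + 42600 = 41756$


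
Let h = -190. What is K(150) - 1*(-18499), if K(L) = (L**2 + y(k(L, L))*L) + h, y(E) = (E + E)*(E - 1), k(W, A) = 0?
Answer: 40809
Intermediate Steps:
y(E) = 2*E*(-1 + E) (y(E) = (2*E)*(-1 + E) = 2*E*(-1 + E))
K(L) = -190 + L**2 (K(L) = (L**2 + (2*0*(-1 + 0))*L) - 190 = (L**2 + (2*0*(-1))*L) - 190 = (L**2 + 0*L) - 190 = (L**2 + 0) - 190 = L**2 - 190 = -190 + L**2)
K(150) - 1*(-18499) = (-190 + 150**2) - 1*(-18499) = (-190 + 22500) + 18499 = 22310 + 18499 = 40809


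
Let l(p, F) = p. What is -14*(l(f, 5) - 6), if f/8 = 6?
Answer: -588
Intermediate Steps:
f = 48 (f = 8*6 = 48)
-14*(l(f, 5) - 6) = -14*(48 - 6) = -14*42 = -588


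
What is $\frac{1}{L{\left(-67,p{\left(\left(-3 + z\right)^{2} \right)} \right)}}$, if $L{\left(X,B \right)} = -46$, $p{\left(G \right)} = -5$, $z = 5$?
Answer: $- \frac{1}{46} \approx -0.021739$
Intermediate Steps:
$\frac{1}{L{\left(-67,p{\left(\left(-3 + z\right)^{2} \right)} \right)}} = \frac{1}{-46} = - \frac{1}{46}$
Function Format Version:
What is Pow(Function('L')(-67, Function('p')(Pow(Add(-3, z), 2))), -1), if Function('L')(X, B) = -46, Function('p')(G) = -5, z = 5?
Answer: Rational(-1, 46) ≈ -0.021739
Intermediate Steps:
Pow(Function('L')(-67, Function('p')(Pow(Add(-3, z), 2))), -1) = Pow(-46, -1) = Rational(-1, 46)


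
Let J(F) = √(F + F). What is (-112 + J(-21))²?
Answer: (112 - I*√42)² ≈ 12502.0 - 1451.7*I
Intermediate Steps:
J(F) = √2*√F (J(F) = √(2*F) = √2*√F)
(-112 + J(-21))² = (-112 + √2*√(-21))² = (-112 + √2*(I*√21))² = (-112 + I*√42)²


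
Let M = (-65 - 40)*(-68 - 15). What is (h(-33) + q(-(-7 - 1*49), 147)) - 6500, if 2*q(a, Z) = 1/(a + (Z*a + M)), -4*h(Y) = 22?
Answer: -110613016/17003 ≈ -6505.5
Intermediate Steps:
M = 8715 (M = -105*(-83) = 8715)
h(Y) = -11/2 (h(Y) = -1/4*22 = -11/2)
q(a, Z) = 1/(2*(8715 + a + Z*a)) (q(a, Z) = 1/(2*(a + (Z*a + 8715))) = 1/(2*(a + (8715 + Z*a))) = 1/(2*(8715 + a + Z*a)))
(h(-33) + q(-(-7 - 1*49), 147)) - 6500 = (-11/2 + 1/(2*(8715 - (-7 - 1*49) + 147*(-(-7 - 1*49))))) - 6500 = (-11/2 + 1/(2*(8715 - (-7 - 49) + 147*(-(-7 - 49))))) - 6500 = (-11/2 + 1/(2*(8715 - 1*(-56) + 147*(-1*(-56))))) - 6500 = (-11/2 + 1/(2*(8715 + 56 + 147*56))) - 6500 = (-11/2 + 1/(2*(8715 + 56 + 8232))) - 6500 = (-11/2 + (1/2)/17003) - 6500 = (-11/2 + (1/2)*(1/17003)) - 6500 = (-11/2 + 1/34006) - 6500 = -93516/17003 - 6500 = -110613016/17003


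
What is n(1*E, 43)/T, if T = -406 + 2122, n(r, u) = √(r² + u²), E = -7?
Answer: √1898/1716 ≈ 0.025388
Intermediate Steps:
T = 1716
n(1*E, 43)/T = √((1*(-7))² + 43²)/1716 = √((-7)² + 1849)*(1/1716) = √(49 + 1849)*(1/1716) = √1898*(1/1716) = √1898/1716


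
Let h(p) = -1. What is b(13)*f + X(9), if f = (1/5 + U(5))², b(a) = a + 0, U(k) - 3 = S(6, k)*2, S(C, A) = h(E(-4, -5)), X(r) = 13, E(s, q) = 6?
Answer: 793/25 ≈ 31.720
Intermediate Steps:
S(C, A) = -1
U(k) = 1 (U(k) = 3 - 1*2 = 3 - 2 = 1)
b(a) = a
f = 36/25 (f = (1/5 + 1)² = (⅕ + 1)² = (6/5)² = 36/25 ≈ 1.4400)
b(13)*f + X(9) = 13*(36/25) + 13 = 468/25 + 13 = 793/25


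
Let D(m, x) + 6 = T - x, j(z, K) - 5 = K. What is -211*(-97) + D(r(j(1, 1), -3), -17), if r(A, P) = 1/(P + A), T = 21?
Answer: 20499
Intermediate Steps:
j(z, K) = 5 + K
r(A, P) = 1/(A + P)
D(m, x) = 15 - x (D(m, x) = -6 + (21 - x) = 15 - x)
-211*(-97) + D(r(j(1, 1), -3), -17) = -211*(-97) + (15 - 1*(-17)) = 20467 + (15 + 17) = 20467 + 32 = 20499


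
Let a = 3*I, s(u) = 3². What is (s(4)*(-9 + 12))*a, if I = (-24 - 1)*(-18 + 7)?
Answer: 22275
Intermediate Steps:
I = 275 (I = -25*(-11) = 275)
s(u) = 9
a = 825 (a = 3*275 = 825)
(s(4)*(-9 + 12))*a = (9*(-9 + 12))*825 = (9*3)*825 = 27*825 = 22275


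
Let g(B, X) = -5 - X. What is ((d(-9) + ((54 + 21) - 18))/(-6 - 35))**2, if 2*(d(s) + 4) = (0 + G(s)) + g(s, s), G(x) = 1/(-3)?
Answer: 108241/60516 ≈ 1.7886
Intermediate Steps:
G(x) = -1/3
d(s) = -20/3 - s/2 (d(s) = -4 + ((0 - 1/3) + (-5 - s))/2 = -4 + (-1/3 + (-5 - s))/2 = -4 + (-16/3 - s)/2 = -4 + (-8/3 - s/2) = -20/3 - s/2)
((d(-9) + ((54 + 21) - 18))/(-6 - 35))**2 = (((-20/3 - 1/2*(-9)) + ((54 + 21) - 18))/(-6 - 35))**2 = (((-20/3 + 9/2) + (75 - 18))/(-41))**2 = ((-13/6 + 57)*(-1/41))**2 = ((329/6)*(-1/41))**2 = (-329/246)**2 = 108241/60516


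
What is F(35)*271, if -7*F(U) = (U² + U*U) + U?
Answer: -96205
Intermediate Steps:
F(U) = -2*U²/7 - U/7 (F(U) = -((U² + U*U) + U)/7 = -((U² + U²) + U)/7 = -(2*U² + U)/7 = -(U + 2*U²)/7 = -2*U²/7 - U/7)
F(35)*271 = -⅐*35*(1 + 2*35)*271 = -⅐*35*(1 + 70)*271 = -⅐*35*71*271 = -355*271 = -96205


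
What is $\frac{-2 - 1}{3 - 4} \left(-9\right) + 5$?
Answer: $-22$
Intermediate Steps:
$\frac{-2 - 1}{3 - 4} \left(-9\right) + 5 = - \frac{3}{-1} \left(-9\right) + 5 = \left(-3\right) \left(-1\right) \left(-9\right) + 5 = 3 \left(-9\right) + 5 = -27 + 5 = -22$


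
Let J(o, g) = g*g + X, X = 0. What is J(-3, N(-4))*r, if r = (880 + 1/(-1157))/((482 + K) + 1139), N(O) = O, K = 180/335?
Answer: 1091466448/125699951 ≈ 8.6831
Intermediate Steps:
K = 36/67 (K = 180*(1/335) = 36/67 ≈ 0.53731)
J(o, g) = g² (J(o, g) = g*g + 0 = g² + 0 = g²)
r = 68216653/125699951 (r = (880 + 1/(-1157))/((482 + 36/67) + 1139) = (880 - 1/1157)/(32330/67 + 1139) = 1018159/(1157*(108643/67)) = (1018159/1157)*(67/108643) = 68216653/125699951 ≈ 0.54269)
J(-3, N(-4))*r = (-4)²*(68216653/125699951) = 16*(68216653/125699951) = 1091466448/125699951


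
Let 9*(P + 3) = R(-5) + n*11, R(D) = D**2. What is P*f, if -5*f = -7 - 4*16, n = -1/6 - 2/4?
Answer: -1988/135 ≈ -14.726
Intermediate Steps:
n = -2/3 (n = -1*1/6 - 2*1/4 = -1/6 - 1/2 = -2/3 ≈ -0.66667)
f = 71/5 (f = -(-7 - 4*16)/5 = -(-7 - 64)/5 = -1/5*(-71) = 71/5 ≈ 14.200)
P = -28/27 (P = -3 + ((-5)**2 - 2/3*11)/9 = -3 + (25 - 22/3)/9 = -3 + (1/9)*(53/3) = -3 + 53/27 = -28/27 ≈ -1.0370)
P*f = -28/27*71/5 = -1988/135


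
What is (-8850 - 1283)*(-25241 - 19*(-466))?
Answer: 166049471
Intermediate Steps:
(-8850 - 1283)*(-25241 - 19*(-466)) = -10133*(-25241 + 8854) = -10133*(-16387) = 166049471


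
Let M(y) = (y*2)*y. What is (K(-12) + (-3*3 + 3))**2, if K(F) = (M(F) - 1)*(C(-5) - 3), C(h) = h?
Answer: 5299204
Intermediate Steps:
M(y) = 2*y**2 (M(y) = (2*y)*y = 2*y**2)
K(F) = 8 - 16*F**2 (K(F) = (2*F**2 - 1)*(-5 - 3) = (-1 + 2*F**2)*(-8) = 8 - 16*F**2)
(K(-12) + (-3*3 + 3))**2 = ((8 - 16*(-12)**2) + (-3*3 + 3))**2 = ((8 - 16*144) + (-9 + 3))**2 = ((8 - 2304) - 6)**2 = (-2296 - 6)**2 = (-2302)**2 = 5299204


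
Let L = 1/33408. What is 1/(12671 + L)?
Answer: 33408/423312769 ≈ 7.8920e-5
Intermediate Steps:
L = 1/33408 ≈ 2.9933e-5
1/(12671 + L) = 1/(12671 + 1/33408) = 1/(423312769/33408) = 33408/423312769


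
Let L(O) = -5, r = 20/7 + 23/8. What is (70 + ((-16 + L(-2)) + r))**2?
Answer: 9394225/3136 ≈ 2995.6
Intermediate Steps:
r = 321/56 (r = 20*(1/7) + 23*(1/8) = 20/7 + 23/8 = 321/56 ≈ 5.7321)
(70 + ((-16 + L(-2)) + r))**2 = (70 + ((-16 - 5) + 321/56))**2 = (70 + (-21 + 321/56))**2 = (70 - 855/56)**2 = (3065/56)**2 = 9394225/3136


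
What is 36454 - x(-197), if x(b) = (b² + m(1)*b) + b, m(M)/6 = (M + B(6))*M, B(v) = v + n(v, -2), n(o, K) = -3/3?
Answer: 4934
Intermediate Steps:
n(o, K) = -1 (n(o, K) = -3*⅓ = -1)
B(v) = -1 + v (B(v) = v - 1 = -1 + v)
m(M) = 6*M*(5 + M) (m(M) = 6*((M + (-1 + 6))*M) = 6*((M + 5)*M) = 6*((5 + M)*M) = 6*(M*(5 + M)) = 6*M*(5 + M))
x(b) = b² + 37*b (x(b) = (b² + (6*1*(5 + 1))*b) + b = (b² + (6*1*6)*b) + b = (b² + 36*b) + b = b² + 37*b)
36454 - x(-197) = 36454 - (-197)*(37 - 197) = 36454 - (-197)*(-160) = 36454 - 1*31520 = 36454 - 31520 = 4934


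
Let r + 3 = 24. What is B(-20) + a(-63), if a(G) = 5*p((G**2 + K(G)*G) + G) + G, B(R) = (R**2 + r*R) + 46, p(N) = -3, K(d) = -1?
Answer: -52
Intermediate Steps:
r = 21 (r = -3 + 24 = 21)
B(R) = 46 + R**2 + 21*R (B(R) = (R**2 + 21*R) + 46 = 46 + R**2 + 21*R)
a(G) = -15 + G (a(G) = 5*(-3) + G = -15 + G)
B(-20) + a(-63) = (46 + (-20)**2 + 21*(-20)) + (-15 - 63) = (46 + 400 - 420) - 78 = 26 - 78 = -52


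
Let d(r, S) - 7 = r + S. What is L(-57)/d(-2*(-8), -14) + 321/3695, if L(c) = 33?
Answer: 41608/11085 ≈ 3.7535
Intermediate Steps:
d(r, S) = 7 + S + r (d(r, S) = 7 + (r + S) = 7 + (S + r) = 7 + S + r)
L(-57)/d(-2*(-8), -14) + 321/3695 = 33/(7 - 14 - 2*(-8)) + 321/3695 = 33/(7 - 14 + 16) + 321*(1/3695) = 33/9 + 321/3695 = 33*(⅑) + 321/3695 = 11/3 + 321/3695 = 41608/11085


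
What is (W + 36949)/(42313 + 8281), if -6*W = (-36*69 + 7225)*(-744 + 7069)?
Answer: -29765131/303564 ≈ -98.052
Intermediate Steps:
W = -29986825/6 (W = -(-36*69 + 7225)*(-744 + 7069)/6 = -(-2484 + 7225)*6325/6 = -4741*6325/6 = -⅙*29986825 = -29986825/6 ≈ -4.9978e+6)
(W + 36949)/(42313 + 8281) = (-29986825/6 + 36949)/(42313 + 8281) = -29765131/6/50594 = -29765131/6*1/50594 = -29765131/303564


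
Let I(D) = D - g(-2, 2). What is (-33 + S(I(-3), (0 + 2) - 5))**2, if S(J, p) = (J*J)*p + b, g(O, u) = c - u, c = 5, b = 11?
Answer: 16900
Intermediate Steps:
g(O, u) = 5 - u
I(D) = -3 + D (I(D) = D - (5 - 1*2) = D - (5 - 2) = D - 1*3 = D - 3 = -3 + D)
S(J, p) = 11 + p*J**2 (S(J, p) = (J*J)*p + 11 = J**2*p + 11 = p*J**2 + 11 = 11 + p*J**2)
(-33 + S(I(-3), (0 + 2) - 5))**2 = (-33 + (11 + ((0 + 2) - 5)*(-3 - 3)**2))**2 = (-33 + (11 + (2 - 5)*(-6)**2))**2 = (-33 + (11 - 3*36))**2 = (-33 + (11 - 108))**2 = (-33 - 97)**2 = (-130)**2 = 16900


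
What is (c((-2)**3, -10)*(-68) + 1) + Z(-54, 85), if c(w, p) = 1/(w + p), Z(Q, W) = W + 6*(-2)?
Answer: 700/9 ≈ 77.778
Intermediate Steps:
Z(Q, W) = -12 + W (Z(Q, W) = W - 12 = -12 + W)
c(w, p) = 1/(p + w)
(c((-2)**3, -10)*(-68) + 1) + Z(-54, 85) = (-68/(-10 + (-2)**3) + 1) + (-12 + 85) = (-68/(-10 - 8) + 1) + 73 = (-68/(-18) + 1) + 73 = (-1/18*(-68) + 1) + 73 = (34/9 + 1) + 73 = 43/9 + 73 = 700/9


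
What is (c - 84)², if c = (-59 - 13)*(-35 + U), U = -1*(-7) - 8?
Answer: 6290064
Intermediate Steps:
U = -1 (U = 7 - 8 = -1)
c = 2592 (c = (-59 - 13)*(-35 - 1) = -72*(-36) = 2592)
(c - 84)² = (2592 - 84)² = 2508² = 6290064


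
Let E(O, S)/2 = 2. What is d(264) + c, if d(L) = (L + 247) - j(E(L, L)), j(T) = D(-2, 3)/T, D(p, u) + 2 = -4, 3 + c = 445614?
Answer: 892247/2 ≈ 4.4612e+5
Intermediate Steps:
c = 445611 (c = -3 + 445614 = 445611)
D(p, u) = -6 (D(p, u) = -2 - 4 = -6)
E(O, S) = 4 (E(O, S) = 2*2 = 4)
j(T) = -6/T
d(L) = 497/2 + L (d(L) = (L + 247) - (-6)/4 = (247 + L) - (-6)/4 = (247 + L) - 1*(-3/2) = (247 + L) + 3/2 = 497/2 + L)
d(264) + c = (497/2 + 264) + 445611 = 1025/2 + 445611 = 892247/2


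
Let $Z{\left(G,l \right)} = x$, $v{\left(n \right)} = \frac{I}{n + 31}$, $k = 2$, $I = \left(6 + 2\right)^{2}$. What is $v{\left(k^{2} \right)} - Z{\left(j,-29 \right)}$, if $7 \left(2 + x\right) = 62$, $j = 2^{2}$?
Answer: $- \frac{176}{35} \approx -5.0286$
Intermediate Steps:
$I = 64$ ($I = 8^{2} = 64$)
$j = 4$
$x = \frac{48}{7}$ ($x = -2 + \frac{1}{7} \cdot 62 = -2 + \frac{62}{7} = \frac{48}{7} \approx 6.8571$)
$v{\left(n \right)} = \frac{64}{31 + n}$ ($v{\left(n \right)} = \frac{64}{n + 31} = \frac{64}{31 + n}$)
$Z{\left(G,l \right)} = \frac{48}{7}$
$v{\left(k^{2} \right)} - Z{\left(j,-29 \right)} = \frac{64}{31 + 2^{2}} - \frac{48}{7} = \frac{64}{31 + 4} - \frac{48}{7} = \frac{64}{35} - \frac{48}{7} = - \frac{176}{35}$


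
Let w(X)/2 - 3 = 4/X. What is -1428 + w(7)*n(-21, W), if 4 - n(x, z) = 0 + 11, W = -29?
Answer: -1478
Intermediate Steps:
w(X) = 6 + 8/X (w(X) = 6 + 2*(4/X) = 6 + 8/X)
n(x, z) = -7 (n(x, z) = 4 - (0 + 11) = 4 - 1*11 = 4 - 11 = -7)
-1428 + w(7)*n(-21, W) = -1428 + (6 + 8/7)*(-7) = -1428 + (50/7)*(-7) = -1428 - 50 = -1478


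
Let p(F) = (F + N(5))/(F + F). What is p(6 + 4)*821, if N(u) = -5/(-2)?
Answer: 4105/8 ≈ 513.13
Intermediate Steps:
N(u) = 5/2 (N(u) = -5*(-1/2) = 5/2)
p(F) = (5/2 + F)/(2*F) (p(F) = (F + 5/2)/(F + F) = (5/2 + F)/((2*F)) = (5/2 + F)*(1/(2*F)) = (5/2 + F)/(2*F))
p(6 + 4)*821 = ((5 + 2*(6 + 4))/(4*(6 + 4)))*821 = ((1/4)*(5 + 2*10)/10)*821 = ((1/4)*(1/10)*(5 + 20))*821 = ((1/4)*(1/10)*25)*821 = (5/8)*821 = 4105/8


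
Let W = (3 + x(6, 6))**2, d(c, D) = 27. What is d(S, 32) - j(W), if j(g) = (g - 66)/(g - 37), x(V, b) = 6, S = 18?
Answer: 1173/44 ≈ 26.659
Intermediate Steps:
W = 81 (W = (3 + 6)**2 = 9**2 = 81)
j(g) = (-66 + g)/(-37 + g)
d(S, 32) - j(W) = 27 - (-66 + 81)/(-37 + 81) = 27 - 15/44 = 1173/44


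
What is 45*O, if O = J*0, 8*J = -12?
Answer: 0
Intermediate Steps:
J = -3/2 (J = (⅛)*(-12) = -3/2 ≈ -1.5000)
O = 0 (O = -3/2*0 = 0)
45*O = 45*0 = 0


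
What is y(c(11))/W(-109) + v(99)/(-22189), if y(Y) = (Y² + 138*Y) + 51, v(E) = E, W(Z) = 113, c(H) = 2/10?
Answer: 43343899/62683925 ≈ 0.69147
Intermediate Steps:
c(H) = ⅕ (c(H) = 2*(⅒) = ⅕)
y(Y) = 51 + Y² + 138*Y
y(c(11))/W(-109) + v(99)/(-22189) = (51 + (⅕)² + 138*(⅕))/113 + 99/(-22189) = (51 + 1/25 + 138/5)*(1/113) + 99*(-1/22189) = (1966/25)*(1/113) - 99/22189 = 1966/2825 - 99/22189 = 43343899/62683925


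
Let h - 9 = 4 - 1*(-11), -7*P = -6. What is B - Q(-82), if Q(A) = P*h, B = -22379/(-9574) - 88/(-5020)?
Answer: -1532139369/84107590 ≈ -18.216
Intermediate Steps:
P = 6/7 (P = -⅐*(-6) = 6/7 ≈ 0.85714)
h = 24 (h = 9 + (4 - 1*(-11)) = 9 + (4 + 11) = 9 + 15 = 24)
B = 28296273/12015370 (B = -22379*(-1/9574) - 88*(-1/5020) = 22379/9574 + 22/1255 = 28296273/12015370 ≈ 2.3550)
Q(A) = 144/7 (Q(A) = (6/7)*24 = 144/7)
B - Q(-82) = 28296273/12015370 - 1*144/7 = 28296273/12015370 - 144/7 = -1532139369/84107590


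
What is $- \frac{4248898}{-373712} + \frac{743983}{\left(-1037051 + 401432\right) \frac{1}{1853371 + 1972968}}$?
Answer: $- \frac{531927448831943941}{118769223864} \approx -4.4787 \cdot 10^{6}$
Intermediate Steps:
$- \frac{4248898}{-373712} + \frac{743983}{\left(-1037051 + 401432\right) \frac{1}{1853371 + 1972968}} = \left(-4248898\right) \left(- \frac{1}{373712}\right) + \frac{743983}{\left(-635619\right) \frac{1}{3826339}} = \frac{2124449}{186856} + \frac{743983}{\left(-635619\right) \frac{1}{3826339}} = \frac{2124449}{186856} + \frac{743983}{- \frac{635619}{3826339}} = \frac{2124449}{186856} + 743983 \left(- \frac{3826339}{635619}\right) = \frac{2124449}{186856} - \frac{2846731168237}{635619} = - \frac{531927448831943941}{118769223864}$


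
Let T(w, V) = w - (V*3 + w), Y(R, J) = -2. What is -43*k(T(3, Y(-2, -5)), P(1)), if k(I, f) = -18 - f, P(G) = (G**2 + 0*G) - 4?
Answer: 645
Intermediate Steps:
T(w, V) = -3*V (T(w, V) = w - (3*V + w) = w - (w + 3*V) = w + (-w - 3*V) = -3*V)
P(G) = -4 + G**2 (P(G) = (G**2 + 0) - 4 = G**2 - 4 = -4 + G**2)
-43*k(T(3, Y(-2, -5)), P(1)) = -43*(-18 - (-4 + 1**2)) = -43*(-18 - (-4 + 1)) = -43*(-18 - 1*(-3)) = -43*(-18 + 3) = -43*(-15) = 645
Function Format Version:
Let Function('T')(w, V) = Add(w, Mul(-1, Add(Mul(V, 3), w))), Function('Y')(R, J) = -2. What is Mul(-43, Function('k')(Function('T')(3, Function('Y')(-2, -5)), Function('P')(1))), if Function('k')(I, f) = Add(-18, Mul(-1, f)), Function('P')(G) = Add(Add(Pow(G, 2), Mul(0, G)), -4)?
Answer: 645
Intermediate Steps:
Function('T')(w, V) = Mul(-3, V) (Function('T')(w, V) = Add(w, Mul(-1, Add(Mul(3, V), w))) = Add(w, Mul(-1, Add(w, Mul(3, V)))) = Add(w, Add(Mul(-1, w), Mul(-3, V))) = Mul(-3, V))
Function('P')(G) = Add(-4, Pow(G, 2)) (Function('P')(G) = Add(Add(Pow(G, 2), 0), -4) = Add(Pow(G, 2), -4) = Add(-4, Pow(G, 2)))
Mul(-43, Function('k')(Function('T')(3, Function('Y')(-2, -5)), Function('P')(1))) = Mul(-43, Add(-18, Mul(-1, Add(-4, Pow(1, 2))))) = Mul(-43, Add(-18, Mul(-1, Add(-4, 1)))) = Mul(-43, Add(-18, Mul(-1, -3))) = Mul(-43, Add(-18, 3)) = Mul(-43, -15) = 645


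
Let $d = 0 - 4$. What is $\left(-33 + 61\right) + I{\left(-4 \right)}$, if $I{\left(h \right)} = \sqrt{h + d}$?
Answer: $28 + 2 i \sqrt{2} \approx 28.0 + 2.8284 i$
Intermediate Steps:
$d = -4$
$I{\left(h \right)} = \sqrt{-4 + h}$ ($I{\left(h \right)} = \sqrt{h - 4} = \sqrt{-4 + h}$)
$\left(-33 + 61\right) + I{\left(-4 \right)} = \left(-33 + 61\right) + \sqrt{-4 - 4} = 28 + \sqrt{-8} = 28 + 2 i \sqrt{2}$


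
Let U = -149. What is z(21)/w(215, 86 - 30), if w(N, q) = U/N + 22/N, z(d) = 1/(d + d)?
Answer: -215/5334 ≈ -0.040307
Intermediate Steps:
z(d) = 1/(2*d)
w(N, q) = -127/N (w(N, q) = -149/N + 22/N = -127/N)
z(21)/w(215, 86 - 30) = ((½)/21)/((-127/215)) = ((½)*(1/21))/((-127*1/215)) = 1/(42*(-127/215)) = (1/42)*(-215/127) = -215/5334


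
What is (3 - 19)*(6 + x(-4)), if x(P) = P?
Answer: -32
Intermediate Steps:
(3 - 19)*(6 + x(-4)) = (3 - 19)*(6 - 4) = -16*2 = -32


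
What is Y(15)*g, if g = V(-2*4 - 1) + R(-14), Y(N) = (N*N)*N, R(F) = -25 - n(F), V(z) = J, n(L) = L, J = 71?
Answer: 202500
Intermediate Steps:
V(z) = 71
R(F) = -25 - F
Y(N) = N**3 (Y(N) = N**2*N = N**3)
g = 60 (g = 71 + (-25 - 1*(-14)) = 71 + (-25 + 14) = 71 - 11 = 60)
Y(15)*g = 15**3*60 = 3375*60 = 202500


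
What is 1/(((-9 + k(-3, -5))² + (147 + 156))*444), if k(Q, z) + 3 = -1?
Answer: 1/209568 ≈ 4.7717e-6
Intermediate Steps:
k(Q, z) = -4 (k(Q, z) = -3 - 1 = -4)
1/(((-9 + k(-3, -5))² + (147 + 156))*444) = 1/(((-9 - 4)² + (147 + 156))*444) = 1/(((-13)² + 303)*444) = 1/((169 + 303)*444) = 1/(472*444) = 1/209568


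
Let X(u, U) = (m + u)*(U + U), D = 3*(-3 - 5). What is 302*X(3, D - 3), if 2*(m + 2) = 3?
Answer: -40770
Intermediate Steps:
m = -1/2 (m = -2 + (1/2)*3 = -2 + 3/2 = -1/2 ≈ -0.50000)
D = -24 (D = 3*(-8) = -24)
X(u, U) = 2*U*(-1/2 + u) (X(u, U) = (-1/2 + u)*(U + U) = (-1/2 + u)*(2*U) = 2*U*(-1/2 + u))
302*X(3, D - 3) = 302*((-24 - 3)*(-1 + 2*3)) = 302*(-27*(-1 + 6)) = 302*(-27*5) = 302*(-135) = -40770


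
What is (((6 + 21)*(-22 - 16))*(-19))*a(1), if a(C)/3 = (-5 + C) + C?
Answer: -175446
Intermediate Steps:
a(C) = -15 + 6*C (a(C) = 3*((-5 + C) + C) = 3*(-5 + 2*C) = -15 + 6*C)
(((6 + 21)*(-22 - 16))*(-19))*a(1) = (((6 + 21)*(-22 - 16))*(-19))*(-15 + 6*1) = ((27*(-38))*(-19))*(-15 + 6) = -1026*(-19)*(-9) = 19494*(-9) = -175446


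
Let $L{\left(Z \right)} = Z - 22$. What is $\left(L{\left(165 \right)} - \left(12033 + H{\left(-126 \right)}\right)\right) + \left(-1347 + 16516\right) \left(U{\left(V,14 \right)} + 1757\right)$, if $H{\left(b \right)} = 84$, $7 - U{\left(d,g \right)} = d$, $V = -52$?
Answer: $27534930$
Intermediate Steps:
$U{\left(d,g \right)} = 7 - d$
$L{\left(Z \right)} = -22 + Z$
$\left(L{\left(165 \right)} - \left(12033 + H{\left(-126 \right)}\right)\right) + \left(-1347 + 16516\right) \left(U{\left(V,14 \right)} + 1757\right) = \left(\left(-22 + 165\right) - 12117\right) + \left(-1347 + 16516\right) \left(\left(7 - -52\right) + 1757\right) = \left(143 - 12117\right) + 15169 \left(\left(7 + 52\right) + 1757\right) = \left(143 - 12117\right) + 15169 \left(59 + 1757\right) = -11974 + 15169 \cdot 1816 = -11974 + 27546904 = 27534930$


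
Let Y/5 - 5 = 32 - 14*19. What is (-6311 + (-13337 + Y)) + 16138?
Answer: -4655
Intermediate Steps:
Y = -1145 (Y = 25 + 5*(32 - 14*19) = 25 + 5*(32 - 266) = 25 + 5*(-234) = 25 - 1170 = -1145)
(-6311 + (-13337 + Y)) + 16138 = (-6311 + (-13337 - 1145)) + 16138 = (-6311 - 14482) + 16138 = -20793 + 16138 = -4655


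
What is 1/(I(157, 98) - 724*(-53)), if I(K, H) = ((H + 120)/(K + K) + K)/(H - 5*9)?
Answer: 8321/319318170 ≈ 2.6059e-5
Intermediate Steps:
I(K, H) = (K + (120 + H)/(2*K))/(-45 + H) (I(K, H) = ((120 + H)/((2*K)) + K)/(H - 45) = ((120 + H)*(1/(2*K)) + K)/(-45 + H) = ((120 + H)/(2*K) + K)/(-45 + H) = (K + (120 + H)/(2*K))/(-45 + H))
1/(I(157, 98) - 724*(-53)) = 1/((60 + 157² + (½)*98)/(157*(-45 + 98)) - 724*(-53)) = 1/((1/157)*(60 + 24649 + 49)/53 + 38372) = 1/((1/157)*(1/53)*24758 + 38372) = 1/(24758/8321 + 38372) = 1/(319318170/8321) = 8321/319318170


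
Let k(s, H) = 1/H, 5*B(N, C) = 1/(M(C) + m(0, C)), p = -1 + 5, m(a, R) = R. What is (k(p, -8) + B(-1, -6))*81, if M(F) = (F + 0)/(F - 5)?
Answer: -2619/200 ≈ -13.095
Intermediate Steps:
M(F) = F/(-5 + F)
p = 4
B(N, C) = 1/(5*(C + C/(-5 + C))) (B(N, C) = 1/(5*(C/(-5 + C) + C)) = 1/(5*(C + C/(-5 + C))))
(k(p, -8) + B(-1, -6))*81 = (1/(-8) + (⅕)*(-5 - 6)/(-6*(-4 - 6)))*81 = (-⅛ + (⅕)*(-⅙)*(-11)/(-10))*81 = (-⅛ + (⅕)*(-⅙)*(-⅒)*(-11))*81 = (-⅛ - 11/300)*81 = -97/600*81 = -2619/200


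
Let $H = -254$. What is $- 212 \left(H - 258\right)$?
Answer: $108544$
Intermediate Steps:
$- 212 \left(H - 258\right) = - 212 \left(-254 - 258\right) = \left(-212\right) \left(-512\right) = 108544$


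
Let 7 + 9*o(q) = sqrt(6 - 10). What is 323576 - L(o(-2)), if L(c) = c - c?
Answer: 323576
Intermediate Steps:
o(q) = -7/9 + 2*I/9 (o(q) = -7/9 + sqrt(6 - 10)/9 = -7/9 + sqrt(-4)/9 = -7/9 + (2*I)/9 = -7/9 + 2*I/9)
L(c) = 0
323576 - L(o(-2)) = 323576 - 1*0 = 323576 + 0 = 323576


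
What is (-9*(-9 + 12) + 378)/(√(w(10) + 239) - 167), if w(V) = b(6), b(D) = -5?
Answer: -58617/27655 - 1053*√26/27655 ≈ -2.3137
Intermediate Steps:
w(V) = -5
(-9*(-9 + 12) + 378)/(√(w(10) + 239) - 167) = (-9*(-9 + 12) + 378)/(√(-5 + 239) - 167) = (-9*3 + 378)/(√234 - 167) = (-27 + 378)/(3*√26 - 167) = 351/(-167 + 3*√26)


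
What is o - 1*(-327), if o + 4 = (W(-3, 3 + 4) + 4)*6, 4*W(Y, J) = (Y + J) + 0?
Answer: 353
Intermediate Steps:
W(Y, J) = J/4 + Y/4 (W(Y, J) = ((Y + J) + 0)/4 = ((J + Y) + 0)/4 = (J + Y)/4 = J/4 + Y/4)
o = 26 (o = -4 + (((3 + 4)/4 + (¼)*(-3)) + 4)*6 = -4 + (((¼)*7 - ¾) + 4)*6 = -4 + ((7/4 - ¾) + 4)*6 = -4 + (1 + 4)*6 = -4 + 5*6 = -4 + 30 = 26)
o - 1*(-327) = 26 - 1*(-327) = 26 + 327 = 353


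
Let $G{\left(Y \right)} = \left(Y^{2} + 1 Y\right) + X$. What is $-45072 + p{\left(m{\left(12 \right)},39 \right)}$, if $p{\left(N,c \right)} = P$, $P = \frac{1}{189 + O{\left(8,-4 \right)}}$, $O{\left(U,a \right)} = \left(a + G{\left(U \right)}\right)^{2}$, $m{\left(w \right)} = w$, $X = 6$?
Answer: $- \frac{255332879}{5665} \approx -45072.0$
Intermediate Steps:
$G{\left(Y \right)} = 6 + Y + Y^{2}$ ($G{\left(Y \right)} = \left(Y^{2} + 1 Y\right) + 6 = \left(Y^{2} + Y\right) + 6 = \left(Y + Y^{2}\right) + 6 = 6 + Y + Y^{2}$)
$O{\left(U,a \right)} = \left(6 + U + a + U^{2}\right)^{2}$ ($O{\left(U,a \right)} = \left(a + \left(6 + U + U^{2}\right)\right)^{2} = \left(6 + U + a + U^{2}\right)^{2}$)
$P = \frac{1}{5665}$ ($P = \frac{1}{189 + \left(6 + 8 - 4 + 8^{2}\right)^{2}} = \frac{1}{189 + \left(6 + 8 - 4 + 64\right)^{2}} = \frac{1}{189 + 74^{2}} = \frac{1}{189 + 5476} = \frac{1}{5665} \approx 0.00017652$)
$p{\left(N,c \right)} = \frac{1}{5665}$
$-45072 + p{\left(m{\left(12 \right)},39 \right)} = -45072 + \frac{1}{5665} = - \frac{255332879}{5665}$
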